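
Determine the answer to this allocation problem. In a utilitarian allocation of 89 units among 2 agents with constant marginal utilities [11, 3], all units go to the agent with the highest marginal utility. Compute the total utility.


Step 1: The marginal utilities are [11, 3]
Step 2: The highest marginal utility is 11
Step 3: All 89 units go to that agent
Step 4: Total utility = 11 * 89 = 979

979


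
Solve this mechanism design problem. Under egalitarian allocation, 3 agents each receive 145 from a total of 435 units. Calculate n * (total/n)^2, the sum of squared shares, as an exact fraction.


Step 1: Each agent's share = 435/3 = 145
Step 2: Square of each share = (145)^2 = 21025
Step 3: Sum of squares = 3 * 21025 = 63075

63075


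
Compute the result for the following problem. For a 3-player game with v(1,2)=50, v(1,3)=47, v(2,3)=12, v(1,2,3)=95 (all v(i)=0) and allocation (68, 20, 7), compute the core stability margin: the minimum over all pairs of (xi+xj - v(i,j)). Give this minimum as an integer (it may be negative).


Step 1: Slack for coalition (1,2): x1+x2 - v12 = 88 - 50 = 38
Step 2: Slack for coalition (1,3): x1+x3 - v13 = 75 - 47 = 28
Step 3: Slack for coalition (2,3): x2+x3 - v23 = 27 - 12 = 15
Step 4: Minimum slack = min(38, 28, 15) = 15, attained by (2,3); no pair can gain by deviating, so the allocation is in the core

15


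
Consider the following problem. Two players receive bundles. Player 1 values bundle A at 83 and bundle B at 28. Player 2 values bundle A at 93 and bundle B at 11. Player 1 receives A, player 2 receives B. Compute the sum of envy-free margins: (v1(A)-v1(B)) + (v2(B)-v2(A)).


Step 1: Player 1's margin = v1(A) - v1(B) = 83 - 28 = 55
Step 2: Player 2's margin = v2(B) - v2(A) = 11 - 93 = -82
Step 3: Total margin = 55 + -82 = -27

-27


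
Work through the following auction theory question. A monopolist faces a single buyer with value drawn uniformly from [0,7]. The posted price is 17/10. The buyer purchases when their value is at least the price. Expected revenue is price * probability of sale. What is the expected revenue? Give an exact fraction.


Step 1: Posted price r = 17/10, value support [0,7]
Step 2: P(v >= r) = (7 - 17/10)/7 = 53/70
Step 3: Expected revenue = r * P(v >= r) = 17/10 * 53/70
Step 4: Revenue = 901/700

901/700


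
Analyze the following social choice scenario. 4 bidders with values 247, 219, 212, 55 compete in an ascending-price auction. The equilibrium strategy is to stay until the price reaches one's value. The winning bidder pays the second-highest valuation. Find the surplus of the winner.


Step 1: Identify the highest value: 247
Step 2: Identify the second-highest value: 219
Step 3: The final price = second-highest value = 219
Step 4: Surplus = 247 - 219 = 28

28


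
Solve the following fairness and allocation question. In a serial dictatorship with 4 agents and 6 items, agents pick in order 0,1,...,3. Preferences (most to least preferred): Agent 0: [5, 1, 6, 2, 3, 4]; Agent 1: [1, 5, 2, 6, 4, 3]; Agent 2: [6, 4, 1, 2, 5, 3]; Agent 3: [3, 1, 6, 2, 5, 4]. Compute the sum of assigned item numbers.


Step 1: Agent 0 picks item 5
Step 2: Agent 1 picks item 1
Step 3: Agent 2 picks item 6
Step 4: Agent 3 picks item 3
Step 5: Sum = 5 + 1 + 6 + 3 = 15

15


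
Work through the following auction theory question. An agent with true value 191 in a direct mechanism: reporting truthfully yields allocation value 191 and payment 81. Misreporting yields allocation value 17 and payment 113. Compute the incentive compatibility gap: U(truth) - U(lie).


Step 1: U(truth) = value - payment = 191 - 81 = 110
Step 2: U(lie) = allocation - payment = 17 - 113 = -96
Step 3: IC gap = 110 - (-96) = 206

206


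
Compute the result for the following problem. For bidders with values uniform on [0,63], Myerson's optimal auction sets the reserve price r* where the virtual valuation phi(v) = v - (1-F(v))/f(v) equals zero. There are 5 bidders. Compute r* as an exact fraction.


Step 1: For U[0,63], F(v) = v/63 and f(v) = 1/63
Step 2: phi(v) = v - (1 - v/63)/(1/63) = v - (63 - v) = 2v - 63
Step 3: Set phi(r*) = 0: 2r* - 63 = 0
Step 4: r* = 63/2 (the number of bidders n = 5 does not enter)

63/2


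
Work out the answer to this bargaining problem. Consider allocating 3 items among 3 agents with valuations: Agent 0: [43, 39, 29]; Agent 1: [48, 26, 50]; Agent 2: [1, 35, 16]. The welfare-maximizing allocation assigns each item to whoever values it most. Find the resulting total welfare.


Step 1: For each item, find the maximum value among all agents.
Step 2: Item 0 -> Agent 1 (value 48)
Step 3: Item 1 -> Agent 0 (value 39)
Step 4: Item 2 -> Agent 1 (value 50)
Step 5: Total welfare = 48 + 39 + 50 = 137

137


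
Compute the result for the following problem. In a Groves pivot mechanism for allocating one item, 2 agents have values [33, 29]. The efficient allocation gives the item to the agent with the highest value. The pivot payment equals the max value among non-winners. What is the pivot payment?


Step 1: The efficient winner is agent 0 with value 33
Step 2: Other agents' values: [29]
Step 3: Pivot payment = max(others) = 29
Step 4: The winner pays 29

29


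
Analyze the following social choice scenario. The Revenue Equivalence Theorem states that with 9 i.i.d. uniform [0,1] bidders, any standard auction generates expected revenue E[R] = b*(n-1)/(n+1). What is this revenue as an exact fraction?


Step 1: By Revenue Equivalence, expected revenue = b*(n-1)/(n+1)
Step 2: Substituting n = 9, b = 1
Step 3: Revenue = 1*(9-1)/(9+1) = 1*8/10
Step 4: Revenue = 8/10 = 4/5

4/5


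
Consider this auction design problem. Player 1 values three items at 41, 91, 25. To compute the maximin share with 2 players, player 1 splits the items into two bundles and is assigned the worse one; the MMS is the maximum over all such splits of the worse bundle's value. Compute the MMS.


Step 1: Item values = 41, 91, 25
Step 2: Enumerate all 2-bundle partitions and take the smaller bundle:
  Partition 1: {41} vs {91,25} -> bundles 41, 116; min = 41
  Partition 2: {91} vs {41,25} -> bundles 91, 66; min = 66
  Partition 3: {25} vs {41,91} -> bundles 25, 132; min = 25
Step 3: MMS = max(41, 66, 25) = 66

66


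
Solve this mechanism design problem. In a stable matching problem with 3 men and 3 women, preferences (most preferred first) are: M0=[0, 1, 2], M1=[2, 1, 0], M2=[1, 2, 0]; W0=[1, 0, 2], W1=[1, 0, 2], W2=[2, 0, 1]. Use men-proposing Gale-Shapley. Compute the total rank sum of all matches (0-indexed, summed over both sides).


Step 1: Run Gale-Shapley (men propose, women hold best offer):
  M0 proposes to W0; she accepts
  M1 proposes to W2; she accepts
  M2 proposes to W1; she accepts
Step 2: Final matching: W0-M0, W1-M2, W2-M1
Step 3: 0-indexed ranks (man's rank of his match, then woman's): 0 + 1 + 0 + 2 + 0 + 2
Step 4: Total rank sum = 5

5


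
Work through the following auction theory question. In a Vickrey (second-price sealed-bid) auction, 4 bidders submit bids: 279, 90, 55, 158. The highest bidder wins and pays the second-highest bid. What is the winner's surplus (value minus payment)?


Step 1: Sort bids in descending order: 279, 158, 90, 55
Step 2: The winning bid is the highest: 279
Step 3: The payment equals the second-highest bid: 158
Step 4: Surplus = winner's bid - payment = 279 - 158 = 121

121


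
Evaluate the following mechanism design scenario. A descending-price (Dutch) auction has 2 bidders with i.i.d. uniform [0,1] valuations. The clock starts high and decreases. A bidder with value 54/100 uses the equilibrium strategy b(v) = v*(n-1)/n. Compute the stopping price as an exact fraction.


Step 1: Dutch auctions are strategically equivalent to first-price auctions
Step 2: The equilibrium bid is b(v) = v*(n-1)/n
Step 3: b = 27/50 * 1/2
Step 4: b = 27/100

27/100


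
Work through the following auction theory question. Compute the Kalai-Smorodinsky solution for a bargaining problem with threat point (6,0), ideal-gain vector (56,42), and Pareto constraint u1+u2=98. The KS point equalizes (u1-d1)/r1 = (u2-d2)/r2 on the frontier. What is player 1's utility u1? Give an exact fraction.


Step 1: At the KS point, (u1-d1)/r1 = (u2-d2)/r2 = t and u1+u2 = 98
Step 2: u1 = d1 + r1*t and u2 = d2 + r2*t, so (d1 + r1*t) + (d2 + r2*t) = 98
Step 3: t = (98 - 6 - 0)/(56 + 42) = 92/98 = 46/49
Step 4: u1 = d1 + r1*t = 6 + 56 * 46/49 = 410/7
Step 5: (Check: u2 = d2 + r2*t = 276/7; u1+u2 = 410/7 + 276/7 = 98, on the frontier.)

410/7


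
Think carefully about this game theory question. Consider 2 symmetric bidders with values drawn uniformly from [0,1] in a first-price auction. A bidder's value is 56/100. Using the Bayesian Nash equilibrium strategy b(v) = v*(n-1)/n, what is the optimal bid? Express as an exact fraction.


Step 1: The symmetric BNE bidding function is b(v) = v * (n-1) / n
Step 2: Substitute v = 14/25 and n = 2
Step 3: b = 14/25 * 1/2
Step 4: b = 7/25

7/25


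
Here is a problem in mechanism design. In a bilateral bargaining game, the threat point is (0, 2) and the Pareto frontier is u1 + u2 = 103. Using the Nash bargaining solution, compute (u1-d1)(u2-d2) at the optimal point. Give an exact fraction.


Step 1: The Nash solution splits surplus symmetrically above the disagreement point
Step 2: u1 = (total + d1 - d2)/2 = (103 + 0 - 2)/2 = 101/2
Step 3: u2 = (total - d1 + d2)/2 = (103 - 0 + 2)/2 = 105/2
Step 4: Nash product = (101/2 - 0) * (105/2 - 2)
Step 5: = 101/2 * 101/2 = 10201/4

10201/4


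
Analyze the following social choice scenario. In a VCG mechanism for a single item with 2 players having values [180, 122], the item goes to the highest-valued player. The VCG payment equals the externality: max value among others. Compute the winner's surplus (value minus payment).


Step 1: The winner is the agent with the highest value: agent 0 with value 180
Step 2: Values of other agents: [122]
Step 3: VCG payment = max of others' values = 122
Step 4: Surplus = 180 - 122 = 58

58


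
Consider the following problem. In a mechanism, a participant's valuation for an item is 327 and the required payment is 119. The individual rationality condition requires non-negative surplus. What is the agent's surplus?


Step 1: Surplus = value - payment = 327 - 119 = 208
Step 2: IR is satisfied (surplus >= 0)

208


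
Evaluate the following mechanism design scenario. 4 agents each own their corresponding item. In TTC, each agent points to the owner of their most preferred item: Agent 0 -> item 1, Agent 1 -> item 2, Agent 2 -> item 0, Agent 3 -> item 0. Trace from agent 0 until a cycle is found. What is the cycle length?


Step 1: Trace the pointer graph from agent 0: 0 -> 1 -> 2 -> 0
Step 2: A cycle is detected when we revisit agent 0
Step 3: The cycle is: 0 -> 1 -> 2 -> 0
Step 4: Cycle length = 3

3


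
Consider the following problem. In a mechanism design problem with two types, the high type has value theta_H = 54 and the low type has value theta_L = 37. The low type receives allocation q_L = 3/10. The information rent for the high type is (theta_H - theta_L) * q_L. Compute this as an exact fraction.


Step 1: theta_H - theta_L = 54 - 37 = 17
Step 2: Information rent = (theta_H - theta_L) * q_L
Step 3: = 17 * 3/10
Step 4: = 51/10

51/10


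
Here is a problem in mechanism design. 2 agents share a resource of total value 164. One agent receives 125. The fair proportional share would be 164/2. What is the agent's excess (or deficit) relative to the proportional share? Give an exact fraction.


Step 1: Proportional share = 164/2 = 82
Step 2: Agent's actual allocation = 125
Step 3: Excess = 125 - 82 = 43

43


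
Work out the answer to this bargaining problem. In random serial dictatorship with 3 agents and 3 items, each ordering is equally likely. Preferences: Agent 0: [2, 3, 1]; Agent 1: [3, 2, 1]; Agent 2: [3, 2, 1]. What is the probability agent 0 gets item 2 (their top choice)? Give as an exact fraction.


Step 1: Agent 0 wants item 2
Step 2: There are 6 possible orderings of agents
Step 3: In 4 orderings, agent 0 gets item 2
Step 4: Probability = 4/6 = 2/3

2/3


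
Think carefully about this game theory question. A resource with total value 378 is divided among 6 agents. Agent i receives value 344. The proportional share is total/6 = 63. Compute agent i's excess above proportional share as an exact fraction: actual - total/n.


Step 1: Proportional share = 378/6 = 63
Step 2: Agent's actual allocation = 344
Step 3: Excess = 344 - 63 = 281

281


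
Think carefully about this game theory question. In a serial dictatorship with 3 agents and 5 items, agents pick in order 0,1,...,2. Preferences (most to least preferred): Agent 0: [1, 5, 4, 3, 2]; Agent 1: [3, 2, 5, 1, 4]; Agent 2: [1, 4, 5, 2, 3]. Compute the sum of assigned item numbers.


Step 1: Agent 0 picks item 1
Step 2: Agent 1 picks item 3
Step 3: Agent 2 picks item 4
Step 4: Sum = 1 + 3 + 4 = 8

8


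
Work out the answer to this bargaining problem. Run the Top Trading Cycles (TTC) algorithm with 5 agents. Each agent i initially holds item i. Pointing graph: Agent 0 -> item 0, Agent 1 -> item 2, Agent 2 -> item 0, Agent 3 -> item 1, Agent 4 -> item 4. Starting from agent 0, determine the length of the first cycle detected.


Step 1: Trace the pointer graph from agent 0: 0 -> 0
Step 2: A cycle is detected when we revisit agent 0
Step 3: The cycle is: 0 -> 0
Step 4: Cycle length = 1

1


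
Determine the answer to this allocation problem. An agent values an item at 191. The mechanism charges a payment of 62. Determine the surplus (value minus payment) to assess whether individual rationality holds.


Step 1: Surplus = value - payment = 191 - 62 = 129
Step 2: IR is satisfied (surplus >= 0)

129


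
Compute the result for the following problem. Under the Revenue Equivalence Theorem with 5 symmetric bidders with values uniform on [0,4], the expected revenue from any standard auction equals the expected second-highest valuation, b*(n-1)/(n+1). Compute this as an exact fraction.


Step 1: By Revenue Equivalence, expected revenue = b*(n-1)/(n+1)
Step 2: Substituting n = 5, b = 4
Step 3: Revenue = 4*(5-1)/(5+1) = 4*4/6
Step 4: Revenue = 16/6 = 8/3

8/3


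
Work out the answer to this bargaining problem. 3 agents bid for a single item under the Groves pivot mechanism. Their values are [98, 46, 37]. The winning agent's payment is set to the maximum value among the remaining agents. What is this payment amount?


Step 1: The efficient winner is agent 0 with value 98
Step 2: Other agents' values: [46, 37]
Step 3: Pivot payment = max(others) = 46
Step 4: The winner pays 46

46


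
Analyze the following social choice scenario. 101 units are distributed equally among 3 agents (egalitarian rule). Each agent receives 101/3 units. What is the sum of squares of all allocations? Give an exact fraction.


Step 1: Each agent's share = 101/3
Step 2: Square of each share = (101/3)^2 = 10201/9
Step 3: Sum of squares = 3 * 10201/9 = 10201/3

10201/3


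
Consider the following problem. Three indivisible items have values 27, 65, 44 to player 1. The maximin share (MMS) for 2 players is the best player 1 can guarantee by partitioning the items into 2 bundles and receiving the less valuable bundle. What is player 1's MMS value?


Step 1: Item values = 27, 65, 44
Step 2: Enumerate all 2-bundle partitions and take the smaller bundle:
  Partition 1: {27} vs {65,44} -> bundles 27, 109; min = 27
  Partition 2: {65} vs {27,44} -> bundles 65, 71; min = 65
  Partition 3: {44} vs {27,65} -> bundles 44, 92; min = 44
Step 3: MMS = max(27, 65, 44) = 65

65


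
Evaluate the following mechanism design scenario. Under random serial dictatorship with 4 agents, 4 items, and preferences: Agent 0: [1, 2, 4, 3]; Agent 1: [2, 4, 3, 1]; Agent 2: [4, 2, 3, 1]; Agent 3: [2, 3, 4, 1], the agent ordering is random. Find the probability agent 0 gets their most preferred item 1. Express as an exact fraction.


Step 1: Agent 0 wants item 1
Step 2: There are 24 possible orderings of agents
Step 3: In 24 orderings, agent 0 gets item 1
Step 4: Probability = 24/24 = 1

1


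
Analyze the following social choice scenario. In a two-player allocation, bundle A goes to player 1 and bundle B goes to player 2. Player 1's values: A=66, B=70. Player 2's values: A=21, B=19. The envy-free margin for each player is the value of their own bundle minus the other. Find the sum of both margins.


Step 1: Player 1's margin = v1(A) - v1(B) = 66 - 70 = -4
Step 2: Player 2's margin = v2(B) - v2(A) = 19 - 21 = -2
Step 3: Total margin = -4 + -2 = -6

-6


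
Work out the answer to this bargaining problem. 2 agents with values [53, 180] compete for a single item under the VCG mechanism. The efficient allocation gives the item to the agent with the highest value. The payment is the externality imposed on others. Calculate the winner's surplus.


Step 1: The winner is the agent with the highest value: agent 1 with value 180
Step 2: Values of other agents: [53]
Step 3: VCG payment = max of others' values = 53
Step 4: Surplus = 180 - 53 = 127

127


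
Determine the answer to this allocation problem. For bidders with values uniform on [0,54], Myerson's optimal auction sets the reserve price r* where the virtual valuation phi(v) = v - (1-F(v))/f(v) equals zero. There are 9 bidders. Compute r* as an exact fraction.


Step 1: For U[0,54], F(v) = v/54 and f(v) = 1/54
Step 2: phi(v) = v - (1 - v/54)/(1/54) = v - (54 - v) = 2v - 54
Step 3: Set phi(r*) = 0: 2r* - 54 = 0
Step 4: r* = 54/2 = 27 (the number of bidders n = 9 does not enter)

27


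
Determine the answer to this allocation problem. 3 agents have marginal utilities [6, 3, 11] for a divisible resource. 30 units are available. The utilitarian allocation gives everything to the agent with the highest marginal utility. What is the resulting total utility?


Step 1: The marginal utilities are [6, 3, 11]
Step 2: The highest marginal utility is 11
Step 3: All 30 units go to that agent
Step 4: Total utility = 11 * 30 = 330

330


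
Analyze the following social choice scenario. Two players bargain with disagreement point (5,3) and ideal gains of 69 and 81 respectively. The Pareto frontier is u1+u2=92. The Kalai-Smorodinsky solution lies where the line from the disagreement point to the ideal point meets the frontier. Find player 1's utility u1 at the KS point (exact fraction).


Step 1: At the KS point, (u1-d1)/r1 = (u2-d2)/r2 = t and u1+u2 = 92
Step 2: u1 = d1 + r1*t and u2 = d2 + r2*t, so (d1 + r1*t) + (d2 + r2*t) = 92
Step 3: t = (92 - 5 - 3)/(69 + 81) = 84/150 = 14/25
Step 4: u1 = d1 + r1*t = 5 + 69 * 14/25 = 1091/25
Step 5: (Check: u2 = d2 + r2*t = 1209/25; u1+u2 = 1091/25 + 1209/25 = 92, on the frontier.)

1091/25


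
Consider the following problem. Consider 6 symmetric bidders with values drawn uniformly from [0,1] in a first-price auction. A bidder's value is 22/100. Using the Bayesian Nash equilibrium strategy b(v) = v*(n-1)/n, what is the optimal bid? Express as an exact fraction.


Step 1: The symmetric BNE bidding function is b(v) = v * (n-1) / n
Step 2: Substitute v = 11/50 and n = 6
Step 3: b = 11/50 * 5/6
Step 4: b = 11/60

11/60


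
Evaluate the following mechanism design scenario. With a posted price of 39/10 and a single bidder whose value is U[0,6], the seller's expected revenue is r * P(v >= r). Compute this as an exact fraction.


Step 1: Posted price r = 39/10, value support [0,6]
Step 2: P(v >= r) = (6 - 39/10)/6 = 7/20
Step 3: Expected revenue = r * P(v >= r) = 39/10 * 7/20
Step 4: Revenue = 273/200

273/200


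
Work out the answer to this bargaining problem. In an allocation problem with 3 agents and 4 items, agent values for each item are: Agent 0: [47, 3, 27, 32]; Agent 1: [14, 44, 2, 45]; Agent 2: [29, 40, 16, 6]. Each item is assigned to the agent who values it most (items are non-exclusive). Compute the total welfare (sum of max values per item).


Step 1: For each item, find the maximum value among all agents.
Step 2: Item 0 -> Agent 0 (value 47)
Step 3: Item 1 -> Agent 1 (value 44)
Step 4: Item 2 -> Agent 0 (value 27)
Step 5: Item 3 -> Agent 1 (value 45)
Step 6: Total welfare = 47 + 44 + 27 + 45 = 163

163


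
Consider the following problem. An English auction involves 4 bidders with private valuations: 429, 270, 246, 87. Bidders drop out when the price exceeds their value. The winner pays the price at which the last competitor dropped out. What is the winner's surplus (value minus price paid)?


Step 1: Identify the highest value: 429
Step 2: Identify the second-highest value: 270
Step 3: The final price = second-highest value = 270
Step 4: Surplus = 429 - 270 = 159

159


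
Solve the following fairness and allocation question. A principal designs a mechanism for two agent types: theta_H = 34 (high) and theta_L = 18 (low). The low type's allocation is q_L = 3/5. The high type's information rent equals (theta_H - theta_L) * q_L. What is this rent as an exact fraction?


Step 1: theta_H - theta_L = 34 - 18 = 16
Step 2: Information rent = (theta_H - theta_L) * q_L
Step 3: = 16 * 3/5
Step 4: = 48/5

48/5


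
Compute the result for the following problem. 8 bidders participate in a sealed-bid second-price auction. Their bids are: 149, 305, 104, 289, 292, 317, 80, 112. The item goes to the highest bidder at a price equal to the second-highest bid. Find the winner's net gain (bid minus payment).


Step 1: Sort bids in descending order: 317, 305, 292, 289, 149, 112, 104, 80
Step 2: The winning bid is the highest: 317
Step 3: The payment equals the second-highest bid: 305
Step 4: Surplus = winner's bid - payment = 317 - 305 = 12

12


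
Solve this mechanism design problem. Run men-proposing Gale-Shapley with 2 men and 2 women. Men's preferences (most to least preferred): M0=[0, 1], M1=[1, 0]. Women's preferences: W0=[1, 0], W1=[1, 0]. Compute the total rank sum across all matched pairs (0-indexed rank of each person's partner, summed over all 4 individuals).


Step 1: Run Gale-Shapley (men propose, women hold best offer):
  M0 proposes to W0; she accepts
  M1 proposes to W1; she accepts
Step 2: Final matching: W0-M0, W1-M1
Step 3: 0-indexed ranks (man's rank of his match, then woman's): 0 + 1 + 0 + 0
Step 4: Total rank sum = 1

1


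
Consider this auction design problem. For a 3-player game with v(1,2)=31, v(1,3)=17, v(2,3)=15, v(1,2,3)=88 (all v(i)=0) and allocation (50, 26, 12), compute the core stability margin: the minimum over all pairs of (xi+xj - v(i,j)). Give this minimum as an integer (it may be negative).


Step 1: Slack for coalition (1,2): x1+x2 - v12 = 76 - 31 = 45
Step 2: Slack for coalition (1,3): x1+x3 - v13 = 62 - 17 = 45
Step 3: Slack for coalition (2,3): x2+x3 - v23 = 38 - 15 = 23
Step 4: Minimum slack = min(45, 45, 23) = 23, attained by (2,3); no pair can gain by deviating, so the allocation is in the core

23


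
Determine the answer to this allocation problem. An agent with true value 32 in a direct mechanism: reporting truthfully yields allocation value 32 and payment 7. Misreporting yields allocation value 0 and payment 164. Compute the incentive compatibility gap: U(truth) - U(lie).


Step 1: U(truth) = value - payment = 32 - 7 = 25
Step 2: U(lie) = allocation - payment = 0 - 164 = -164
Step 3: IC gap = 25 - (-164) = 189

189


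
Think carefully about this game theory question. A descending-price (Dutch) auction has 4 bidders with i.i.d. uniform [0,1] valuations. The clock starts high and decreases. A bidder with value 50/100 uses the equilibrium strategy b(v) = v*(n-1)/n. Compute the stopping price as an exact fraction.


Step 1: Dutch auctions are strategically equivalent to first-price auctions
Step 2: The equilibrium bid is b(v) = v*(n-1)/n
Step 3: b = 1/2 * 3/4
Step 4: b = 3/8

3/8


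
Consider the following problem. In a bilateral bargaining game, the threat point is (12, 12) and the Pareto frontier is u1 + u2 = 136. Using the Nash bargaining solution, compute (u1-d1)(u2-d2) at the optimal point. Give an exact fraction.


Step 1: The Nash solution splits surplus symmetrically above the disagreement point
Step 2: u1 = (total + d1 - d2)/2 = (136 + 12 - 12)/2 = 68
Step 3: u2 = (total - d1 + d2)/2 = (136 - 12 + 12)/2 = 68
Step 4: Nash product = (68 - 12) * (68 - 12)
Step 5: = 56 * 56 = 3136

3136


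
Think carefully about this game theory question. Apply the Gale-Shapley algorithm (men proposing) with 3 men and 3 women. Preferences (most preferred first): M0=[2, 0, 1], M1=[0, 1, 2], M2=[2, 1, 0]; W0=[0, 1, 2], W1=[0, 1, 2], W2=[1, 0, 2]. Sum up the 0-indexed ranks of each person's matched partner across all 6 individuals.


Step 1: Run Gale-Shapley (men propose, women hold best offer):
  M0 proposes to W2; she accepts
  M1 proposes to W0; she accepts
  M2 proposes to W2; rejected
  M2 proposes to W1; she accepts
Step 2: Final matching: W0-M1, W1-M2, W2-M0
Step 3: 0-indexed ranks (man's rank of his match, then woman's): 0 + 1 + 1 + 2 + 0 + 1
Step 4: Total rank sum = 5

5


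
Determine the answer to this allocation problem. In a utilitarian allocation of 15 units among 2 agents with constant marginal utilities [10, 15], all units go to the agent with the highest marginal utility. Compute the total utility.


Step 1: The marginal utilities are [10, 15]
Step 2: The highest marginal utility is 15
Step 3: All 15 units go to that agent
Step 4: Total utility = 15 * 15 = 225

225


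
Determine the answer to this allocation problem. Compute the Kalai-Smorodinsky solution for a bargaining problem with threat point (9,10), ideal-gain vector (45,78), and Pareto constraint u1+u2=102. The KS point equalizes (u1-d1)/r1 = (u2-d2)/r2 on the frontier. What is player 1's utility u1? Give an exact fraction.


Step 1: At the KS point, (u1-d1)/r1 = (u2-d2)/r2 = t and u1+u2 = 102
Step 2: u1 = d1 + r1*t and u2 = d2 + r2*t, so (d1 + r1*t) + (d2 + r2*t) = 102
Step 3: t = (102 - 9 - 10)/(45 + 78) = 83/123
Step 4: u1 = d1 + r1*t = 9 + 45 * 83/123 = 1614/41
Step 5: (Check: u2 = d2 + r2*t = 2568/41; u1+u2 = 1614/41 + 2568/41 = 102, on the frontier.)

1614/41


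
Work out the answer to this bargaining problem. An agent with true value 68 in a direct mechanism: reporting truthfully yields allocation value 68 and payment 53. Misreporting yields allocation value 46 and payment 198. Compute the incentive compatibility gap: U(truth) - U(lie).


Step 1: U(truth) = value - payment = 68 - 53 = 15
Step 2: U(lie) = allocation - payment = 46 - 198 = -152
Step 3: IC gap = 15 - (-152) = 167

167


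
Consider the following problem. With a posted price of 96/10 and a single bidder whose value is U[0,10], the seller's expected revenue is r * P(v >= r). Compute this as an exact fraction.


Step 1: Posted price r = 48/5, value support [0,10]
Step 2: P(v >= r) = (10 - 48/5)/10 = 1/25
Step 3: Expected revenue = r * P(v >= r) = 48/5 * 1/25
Step 4: Revenue = 48/125

48/125


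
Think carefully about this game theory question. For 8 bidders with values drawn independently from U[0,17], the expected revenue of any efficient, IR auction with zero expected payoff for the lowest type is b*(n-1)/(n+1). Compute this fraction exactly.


Step 1: By Revenue Equivalence, expected revenue = b*(n-1)/(n+1)
Step 2: Substituting n = 8, b = 17
Step 3: Revenue = 17*(8-1)/(8+1) = 17*7/9
Step 4: Revenue = 119/9

119/9


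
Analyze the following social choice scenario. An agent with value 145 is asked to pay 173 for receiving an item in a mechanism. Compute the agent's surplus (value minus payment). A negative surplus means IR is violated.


Step 1: Surplus = value - payment = 145 - 173 = -28
Step 2: IR is violated (surplus < 0)

-28


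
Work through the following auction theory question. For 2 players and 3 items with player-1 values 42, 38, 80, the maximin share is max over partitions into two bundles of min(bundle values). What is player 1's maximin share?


Step 1: Item values = 42, 38, 80
Step 2: Enumerate all 2-bundle partitions and take the smaller bundle:
  Partition 1: {42} vs {38,80} -> bundles 42, 118; min = 42
  Partition 2: {38} vs {42,80} -> bundles 38, 122; min = 38
  Partition 3: {80} vs {42,38} -> bundles 80, 80; min = 80
Step 3: MMS = max(42, 38, 80) = 80

80


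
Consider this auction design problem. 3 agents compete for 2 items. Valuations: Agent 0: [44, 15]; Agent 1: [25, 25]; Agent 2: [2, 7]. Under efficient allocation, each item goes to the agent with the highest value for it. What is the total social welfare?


Step 1: For each item, find the maximum value among all agents.
Step 2: Item 0 -> Agent 0 (value 44)
Step 3: Item 1 -> Agent 1 (value 25)
Step 4: Total welfare = 44 + 25 = 69

69


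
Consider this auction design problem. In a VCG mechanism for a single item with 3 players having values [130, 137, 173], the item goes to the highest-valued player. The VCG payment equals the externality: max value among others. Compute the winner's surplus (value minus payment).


Step 1: The winner is the agent with the highest value: agent 2 with value 173
Step 2: Values of other agents: [130, 137]
Step 3: VCG payment = max of others' values = 137
Step 4: Surplus = 173 - 137 = 36

36


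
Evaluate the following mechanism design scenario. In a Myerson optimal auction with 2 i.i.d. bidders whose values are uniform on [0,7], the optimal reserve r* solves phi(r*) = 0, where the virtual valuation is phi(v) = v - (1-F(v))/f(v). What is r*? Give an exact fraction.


Step 1: For U[0,7], F(v) = v/7 and f(v) = 1/7
Step 2: phi(v) = v - (1 - v/7)/(1/7) = v - (7 - v) = 2v - 7
Step 3: Set phi(r*) = 0: 2r* - 7 = 0
Step 4: r* = 7/2 (the number of bidders n = 2 does not enter)

7/2


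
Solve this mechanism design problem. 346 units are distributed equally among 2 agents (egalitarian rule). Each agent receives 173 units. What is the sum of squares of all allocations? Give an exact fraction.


Step 1: Each agent's share = 346/2 = 173
Step 2: Square of each share = (173)^2 = 29929
Step 3: Sum of squares = 2 * 29929 = 59858

59858


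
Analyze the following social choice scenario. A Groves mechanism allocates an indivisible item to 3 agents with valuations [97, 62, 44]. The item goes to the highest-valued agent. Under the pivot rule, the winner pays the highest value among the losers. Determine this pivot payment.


Step 1: The efficient winner is agent 0 with value 97
Step 2: Other agents' values: [62, 44]
Step 3: Pivot payment = max(others) = 62
Step 4: The winner pays 62

62


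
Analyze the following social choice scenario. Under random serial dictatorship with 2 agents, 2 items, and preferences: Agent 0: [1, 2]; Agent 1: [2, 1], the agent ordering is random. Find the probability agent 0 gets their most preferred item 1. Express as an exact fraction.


Step 1: Agent 0 wants item 1
Step 2: There are 2 possible orderings of agents
Step 3: In 2 orderings, agent 0 gets item 1
Step 4: Probability = 2/2 = 1

1


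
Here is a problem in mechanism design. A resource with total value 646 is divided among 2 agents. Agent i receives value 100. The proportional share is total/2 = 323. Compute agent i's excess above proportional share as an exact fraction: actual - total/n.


Step 1: Proportional share = 646/2 = 323
Step 2: Agent's actual allocation = 100
Step 3: Excess = 100 - 323 = -223

-223


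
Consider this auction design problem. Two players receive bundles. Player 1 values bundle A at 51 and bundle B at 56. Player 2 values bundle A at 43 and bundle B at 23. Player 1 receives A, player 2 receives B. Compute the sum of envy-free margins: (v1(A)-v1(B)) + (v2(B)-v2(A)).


Step 1: Player 1's margin = v1(A) - v1(B) = 51 - 56 = -5
Step 2: Player 2's margin = v2(B) - v2(A) = 23 - 43 = -20
Step 3: Total margin = -5 + -20 = -25

-25


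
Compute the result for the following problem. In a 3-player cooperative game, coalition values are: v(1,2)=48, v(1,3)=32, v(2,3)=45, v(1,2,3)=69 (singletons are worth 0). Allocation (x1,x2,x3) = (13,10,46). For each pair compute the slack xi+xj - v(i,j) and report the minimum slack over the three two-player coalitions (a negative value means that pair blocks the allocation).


Step 1: Slack for coalition (1,2): x1+x2 - v12 = 23 - 48 = -25
Step 2: Slack for coalition (1,3): x1+x3 - v13 = 59 - 32 = 27
Step 3: Slack for coalition (2,3): x2+x3 - v23 = 56 - 45 = 11
Step 4: Minimum slack = min(-25, 27, 11) = -25, attained by (1,2); coalition (1,2) can block (slack < 0), so the allocation is not in the core

-25


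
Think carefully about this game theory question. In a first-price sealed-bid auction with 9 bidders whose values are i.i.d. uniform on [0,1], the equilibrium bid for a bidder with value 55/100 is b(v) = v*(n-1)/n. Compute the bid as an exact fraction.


Step 1: The symmetric BNE bidding function is b(v) = v * (n-1) / n
Step 2: Substitute v = 11/20 and n = 9
Step 3: b = 11/20 * 8/9
Step 4: b = 22/45

22/45


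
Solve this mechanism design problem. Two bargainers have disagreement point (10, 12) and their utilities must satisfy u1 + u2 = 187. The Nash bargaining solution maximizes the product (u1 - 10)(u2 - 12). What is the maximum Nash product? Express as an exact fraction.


Step 1: The Nash solution splits surplus symmetrically above the disagreement point
Step 2: u1 = (total + d1 - d2)/2 = (187 + 10 - 12)/2 = 185/2
Step 3: u2 = (total - d1 + d2)/2 = (187 - 10 + 12)/2 = 189/2
Step 4: Nash product = (185/2 - 10) * (189/2 - 12)
Step 5: = 165/2 * 165/2 = 27225/4

27225/4


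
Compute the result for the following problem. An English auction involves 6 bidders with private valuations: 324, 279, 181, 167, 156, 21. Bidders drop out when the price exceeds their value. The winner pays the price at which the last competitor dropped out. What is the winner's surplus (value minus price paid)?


Step 1: Identify the highest value: 324
Step 2: Identify the second-highest value: 279
Step 3: The final price = second-highest value = 279
Step 4: Surplus = 324 - 279 = 45

45


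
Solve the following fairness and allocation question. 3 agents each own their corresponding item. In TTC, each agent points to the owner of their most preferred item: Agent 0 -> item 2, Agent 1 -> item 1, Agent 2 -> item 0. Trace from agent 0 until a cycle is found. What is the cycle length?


Step 1: Trace the pointer graph from agent 0: 0 -> 2 -> 0
Step 2: A cycle is detected when we revisit agent 0
Step 3: The cycle is: 0 -> 2 -> 0
Step 4: Cycle length = 2

2


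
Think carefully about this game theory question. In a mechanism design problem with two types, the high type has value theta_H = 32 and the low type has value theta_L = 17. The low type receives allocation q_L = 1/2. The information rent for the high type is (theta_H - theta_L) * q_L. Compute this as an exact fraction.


Step 1: theta_H - theta_L = 32 - 17 = 15
Step 2: Information rent = (theta_H - theta_L) * q_L
Step 3: = 15 * 1/2
Step 4: = 15/2

15/2


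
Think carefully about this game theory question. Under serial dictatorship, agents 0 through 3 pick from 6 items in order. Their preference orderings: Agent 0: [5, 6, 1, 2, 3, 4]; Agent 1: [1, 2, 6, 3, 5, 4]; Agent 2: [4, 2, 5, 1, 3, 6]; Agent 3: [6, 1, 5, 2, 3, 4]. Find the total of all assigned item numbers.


Step 1: Agent 0 picks item 5
Step 2: Agent 1 picks item 1
Step 3: Agent 2 picks item 4
Step 4: Agent 3 picks item 6
Step 5: Sum = 5 + 1 + 4 + 6 = 16

16


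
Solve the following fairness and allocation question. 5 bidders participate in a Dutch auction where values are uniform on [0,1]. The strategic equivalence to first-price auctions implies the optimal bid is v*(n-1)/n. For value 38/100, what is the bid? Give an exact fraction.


Step 1: Dutch auctions are strategically equivalent to first-price auctions
Step 2: The equilibrium bid is b(v) = v*(n-1)/n
Step 3: b = 19/50 * 4/5
Step 4: b = 38/125

38/125


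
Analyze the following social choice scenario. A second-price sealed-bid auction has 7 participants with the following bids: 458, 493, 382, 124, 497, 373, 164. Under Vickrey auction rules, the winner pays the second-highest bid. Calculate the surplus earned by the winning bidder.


Step 1: Sort bids in descending order: 497, 493, 458, 382, 373, 164, 124
Step 2: The winning bid is the highest: 497
Step 3: The payment equals the second-highest bid: 493
Step 4: Surplus = winner's bid - payment = 497 - 493 = 4

4


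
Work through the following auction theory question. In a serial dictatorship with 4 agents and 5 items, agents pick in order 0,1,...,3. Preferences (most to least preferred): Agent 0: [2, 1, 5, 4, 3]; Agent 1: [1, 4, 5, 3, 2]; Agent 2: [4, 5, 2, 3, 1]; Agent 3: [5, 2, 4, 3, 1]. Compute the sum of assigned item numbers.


Step 1: Agent 0 picks item 2
Step 2: Agent 1 picks item 1
Step 3: Agent 2 picks item 4
Step 4: Agent 3 picks item 5
Step 5: Sum = 2 + 1 + 4 + 5 = 12

12


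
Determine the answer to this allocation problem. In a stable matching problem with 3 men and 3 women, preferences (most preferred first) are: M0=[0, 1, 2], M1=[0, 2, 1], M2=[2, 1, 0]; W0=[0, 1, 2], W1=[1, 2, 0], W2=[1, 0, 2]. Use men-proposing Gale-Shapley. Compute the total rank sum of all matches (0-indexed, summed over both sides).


Step 1: Run Gale-Shapley (men propose, women hold best offer):
  M0 proposes to W0; she accepts
  M1 proposes to W0; rejected
  M1 proposes to W2; she accepts
  M2 proposes to W2; rejected
  M2 proposes to W1; she accepts
Step 2: Final matching: W0-M0, W1-M2, W2-M1
Step 3: 0-indexed ranks (man's rank of his match, then woman's): 0 + 0 + 1 + 1 + 1 + 0
Step 4: Total rank sum = 3

3


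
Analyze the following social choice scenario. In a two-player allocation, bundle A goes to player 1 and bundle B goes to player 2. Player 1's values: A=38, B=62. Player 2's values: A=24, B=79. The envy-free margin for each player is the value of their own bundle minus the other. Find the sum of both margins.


Step 1: Player 1's margin = v1(A) - v1(B) = 38 - 62 = -24
Step 2: Player 2's margin = v2(B) - v2(A) = 79 - 24 = 55
Step 3: Total margin = -24 + 55 = 31

31


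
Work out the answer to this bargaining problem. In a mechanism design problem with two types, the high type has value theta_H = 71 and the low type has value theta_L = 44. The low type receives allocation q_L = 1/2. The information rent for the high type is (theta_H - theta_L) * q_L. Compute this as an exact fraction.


Step 1: theta_H - theta_L = 71 - 44 = 27
Step 2: Information rent = (theta_H - theta_L) * q_L
Step 3: = 27 * 1/2
Step 4: = 27/2

27/2


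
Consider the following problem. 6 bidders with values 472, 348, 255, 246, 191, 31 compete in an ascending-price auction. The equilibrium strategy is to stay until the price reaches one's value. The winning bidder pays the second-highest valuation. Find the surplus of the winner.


Step 1: Identify the highest value: 472
Step 2: Identify the second-highest value: 348
Step 3: The final price = second-highest value = 348
Step 4: Surplus = 472 - 348 = 124

124


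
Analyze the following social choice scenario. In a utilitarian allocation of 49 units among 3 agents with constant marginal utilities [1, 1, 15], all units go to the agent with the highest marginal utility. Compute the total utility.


Step 1: The marginal utilities are [1, 1, 15]
Step 2: The highest marginal utility is 15
Step 3: All 49 units go to that agent
Step 4: Total utility = 15 * 49 = 735

735


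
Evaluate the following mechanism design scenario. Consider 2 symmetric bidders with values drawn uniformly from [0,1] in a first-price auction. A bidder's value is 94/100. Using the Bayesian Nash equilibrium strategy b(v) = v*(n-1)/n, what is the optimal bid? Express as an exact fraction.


Step 1: The symmetric BNE bidding function is b(v) = v * (n-1) / n
Step 2: Substitute v = 47/50 and n = 2
Step 3: b = 47/50 * 1/2
Step 4: b = 47/100

47/100


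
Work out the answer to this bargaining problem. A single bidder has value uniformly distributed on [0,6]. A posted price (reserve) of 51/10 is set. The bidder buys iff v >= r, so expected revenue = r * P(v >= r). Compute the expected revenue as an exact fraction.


Step 1: Posted price r = 51/10, value support [0,6]
Step 2: P(v >= r) = (6 - 51/10)/6 = 3/20
Step 3: Expected revenue = r * P(v >= r) = 51/10 * 3/20
Step 4: Revenue = 153/200

153/200
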